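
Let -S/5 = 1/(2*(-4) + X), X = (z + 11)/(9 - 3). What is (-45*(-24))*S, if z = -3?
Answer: 810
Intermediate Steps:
X = 4/3 (X = (-3 + 11)/(9 - 3) = 8/6 = 8*(1/6) = 4/3 ≈ 1.3333)
S = 3/4 (S = -5/(2*(-4) + 4/3) = -5/(-8 + 4/3) = -5/(-20/3) = -5*(-3/20) = 3/4 ≈ 0.75000)
(-45*(-24))*S = -45*(-24)*(3/4) = 1080*(3/4) = 810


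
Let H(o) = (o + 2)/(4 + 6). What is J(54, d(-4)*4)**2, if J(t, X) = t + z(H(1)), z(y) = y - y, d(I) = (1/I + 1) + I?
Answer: 2916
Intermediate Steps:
d(I) = 1 + I + 1/I (d(I) = (1 + 1/I) + I = 1 + I + 1/I)
H(o) = 1/5 + o/10 (H(o) = (2 + o)/10 = (2 + o)*(1/10) = 1/5 + o/10)
z(y) = 0
J(t, X) = t (J(t, X) = t + 0 = t)
J(54, d(-4)*4)**2 = 54**2 = 2916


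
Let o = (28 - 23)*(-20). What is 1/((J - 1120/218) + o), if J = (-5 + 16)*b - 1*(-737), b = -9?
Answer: 109/58082 ≈ 0.0018767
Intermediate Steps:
o = -100 (o = 5*(-20) = -100)
J = 638 (J = (-5 + 16)*(-9) - 1*(-737) = 11*(-9) + 737 = -99 + 737 = 638)
1/((J - 1120/218) + o) = 1/((638 - 1120/218) - 100) = 1/((638 - 1120*1/218) - 100) = 1/((638 - 560/109) - 100) = 1/(68982/109 - 100) = 1/(58082/109) = 109/58082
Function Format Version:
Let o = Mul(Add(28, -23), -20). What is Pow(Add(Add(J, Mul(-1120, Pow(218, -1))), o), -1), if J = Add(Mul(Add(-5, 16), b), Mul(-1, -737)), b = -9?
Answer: Rational(109, 58082) ≈ 0.0018767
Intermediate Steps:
o = -100 (o = Mul(5, -20) = -100)
J = 638 (J = Add(Mul(Add(-5, 16), -9), Mul(-1, -737)) = Add(Mul(11, -9), 737) = Add(-99, 737) = 638)
Pow(Add(Add(J, Mul(-1120, Pow(218, -1))), o), -1) = Pow(Add(Add(638, Mul(-1120, Pow(218, -1))), -100), -1) = Pow(Add(Add(638, Mul(-1120, Rational(1, 218))), -100), -1) = Pow(Add(Add(638, Rational(-560, 109)), -100), -1) = Pow(Add(Rational(68982, 109), -100), -1) = Pow(Rational(58082, 109), -1) = Rational(109, 58082)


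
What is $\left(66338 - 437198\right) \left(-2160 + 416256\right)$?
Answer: $-153571642560$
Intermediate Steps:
$\left(66338 - 437198\right) \left(-2160 + 416256\right) = \left(66338 - 437198\right) 414096 = \left(-370860\right) 414096 = -153571642560$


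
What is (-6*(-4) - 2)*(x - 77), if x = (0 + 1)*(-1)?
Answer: -1716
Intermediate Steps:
x = -1 (x = 1*(-1) = -1)
(-6*(-4) - 2)*(x - 77) = (-6*(-4) - 2)*(-1 - 77) = (24 - 2)*(-78) = 22*(-78) = -1716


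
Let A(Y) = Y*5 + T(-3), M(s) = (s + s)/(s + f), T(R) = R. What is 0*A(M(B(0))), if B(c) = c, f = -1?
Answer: 0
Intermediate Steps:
M(s) = 2*s/(-1 + s) (M(s) = (s + s)/(s - 1) = (2*s)/(-1 + s) = 2*s/(-1 + s))
A(Y) = -3 + 5*Y (A(Y) = Y*5 - 3 = 5*Y - 3 = -3 + 5*Y)
0*A(M(B(0))) = 0*(-3 + 5*(2*0/(-1 + 0))) = 0*(-3 + 5*(2*0/(-1))) = 0*(-3 + 5*(2*0*(-1))) = 0*(-3 + 5*0) = 0*(-3 + 0) = 0*(-3) = 0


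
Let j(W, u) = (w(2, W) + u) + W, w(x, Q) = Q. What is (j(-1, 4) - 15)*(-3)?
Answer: 39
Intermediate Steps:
j(W, u) = u + 2*W (j(W, u) = (W + u) + W = u + 2*W)
(j(-1, 4) - 15)*(-3) = ((4 + 2*(-1)) - 15)*(-3) = ((4 - 2) - 15)*(-3) = (2 - 15)*(-3) = -13*(-3) = 39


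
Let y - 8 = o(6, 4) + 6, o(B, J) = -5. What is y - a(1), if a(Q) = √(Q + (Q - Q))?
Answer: 8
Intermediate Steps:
a(Q) = √Q (a(Q) = √(Q + 0) = √Q)
y = 9 (y = 8 + (-5 + 6) = 8 + 1 = 9)
y - a(1) = 9 - √1 = 9 - 1*1 = 9 - 1 = 8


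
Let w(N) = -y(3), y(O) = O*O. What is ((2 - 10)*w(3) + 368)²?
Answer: 193600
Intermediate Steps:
y(O) = O²
w(N) = -9 (w(N) = -1*3² = -1*9 = -9)
((2 - 10)*w(3) + 368)² = ((2 - 10)*(-9) + 368)² = (-8*(-9) + 368)² = (72 + 368)² = 440² = 193600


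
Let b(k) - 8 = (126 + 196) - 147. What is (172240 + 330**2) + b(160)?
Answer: 281323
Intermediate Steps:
b(k) = 183 (b(k) = 8 + ((126 + 196) - 147) = 8 + (322 - 147) = 8 + 175 = 183)
(172240 + 330**2) + b(160) = (172240 + 330**2) + 183 = (172240 + 108900) + 183 = 281140 + 183 = 281323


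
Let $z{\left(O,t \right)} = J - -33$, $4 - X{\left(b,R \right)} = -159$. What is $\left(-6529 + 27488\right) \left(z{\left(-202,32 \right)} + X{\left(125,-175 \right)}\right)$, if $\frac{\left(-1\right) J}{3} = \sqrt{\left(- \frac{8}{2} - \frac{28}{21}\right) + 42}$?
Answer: $4107964 - 20959 \sqrt{330} \approx 3.7272 \cdot 10^{6}$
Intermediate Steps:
$X{\left(b,R \right)} = 163$ ($X{\left(b,R \right)} = 4 - -159 = 4 + 159 = 163$)
$J = - \sqrt{330}$ ($J = - 3 \sqrt{\left(- \frac{8}{2} - \frac{28}{21}\right) + 42} = - 3 \sqrt{\left(\left(-8\right) \frac{1}{2} - \frac{4}{3}\right) + 42} = - 3 \sqrt{\left(-4 - \frac{4}{3}\right) + 42} = - 3 \sqrt{- \frac{16}{3} + 42} = - 3 \sqrt{\frac{110}{3}} = - 3 \frac{\sqrt{330}}{3} = - \sqrt{330} \approx -18.166$)
$z{\left(O,t \right)} = 33 - \sqrt{330}$ ($z{\left(O,t \right)} = - \sqrt{330} - -33 = - \sqrt{330} + 33 = 33 - \sqrt{330}$)
$\left(-6529 + 27488\right) \left(z{\left(-202,32 \right)} + X{\left(125,-175 \right)}\right) = \left(-6529 + 27488\right) \left(\left(33 - \sqrt{330}\right) + 163\right) = 20959 \left(196 - \sqrt{330}\right) = 4107964 - 20959 \sqrt{330}$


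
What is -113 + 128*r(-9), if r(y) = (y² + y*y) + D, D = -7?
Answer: 19727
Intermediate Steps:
r(y) = -7 + 2*y² (r(y) = (y² + y*y) - 7 = (y² + y²) - 7 = 2*y² - 7 = -7 + 2*y²)
-113 + 128*r(-9) = -113 + 128*(-7 + 2*(-9)²) = -113 + 128*(-7 + 2*81) = -113 + 128*(-7 + 162) = -113 + 128*155 = -113 + 19840 = 19727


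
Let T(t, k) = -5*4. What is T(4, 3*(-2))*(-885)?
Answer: 17700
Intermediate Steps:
T(t, k) = -20
T(4, 3*(-2))*(-885) = -20*(-885) = 17700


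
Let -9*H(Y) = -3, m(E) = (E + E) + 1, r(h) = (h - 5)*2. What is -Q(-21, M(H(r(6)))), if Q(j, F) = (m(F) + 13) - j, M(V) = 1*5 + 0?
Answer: -45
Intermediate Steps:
r(h) = -10 + 2*h (r(h) = (-5 + h)*2 = -10 + 2*h)
m(E) = 1 + 2*E (m(E) = 2*E + 1 = 1 + 2*E)
H(Y) = ⅓ (H(Y) = -⅑*(-3) = ⅓)
M(V) = 5 (M(V) = 5 + 0 = 5)
Q(j, F) = 14 - j + 2*F (Q(j, F) = ((1 + 2*F) + 13) - j = (14 + 2*F) - j = 14 - j + 2*F)
-Q(-21, M(H(r(6)))) = -(14 - 1*(-21) + 2*5) = -(14 + 21 + 10) = -1*45 = -45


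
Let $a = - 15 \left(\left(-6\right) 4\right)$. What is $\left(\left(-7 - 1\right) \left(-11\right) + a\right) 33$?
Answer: $14784$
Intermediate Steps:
$a = 360$ ($a = \left(-15\right) \left(-24\right) = 360$)
$\left(\left(-7 - 1\right) \left(-11\right) + a\right) 33 = \left(\left(-7 - 1\right) \left(-11\right) + 360\right) 33 = \left(\left(-8\right) \left(-11\right) + 360\right) 33 = \left(88 + 360\right) 33 = 448 \cdot 33 = 14784$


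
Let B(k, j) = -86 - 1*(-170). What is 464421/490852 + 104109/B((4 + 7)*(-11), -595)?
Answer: 2130880093/1717982 ≈ 1240.3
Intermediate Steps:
B(k, j) = 84 (B(k, j) = -86 + 170 = 84)
464421/490852 + 104109/B((4 + 7)*(-11), -595) = 464421/490852 + 104109/84 = 464421*(1/490852) + 104109*(1/84) = 464421/490852 + 34703/28 = 2130880093/1717982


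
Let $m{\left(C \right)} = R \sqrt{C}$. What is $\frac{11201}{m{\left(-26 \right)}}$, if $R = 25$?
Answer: $- \frac{11201 i \sqrt{26}}{650} \approx - 87.868 i$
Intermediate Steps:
$m{\left(C \right)} = 25 \sqrt{C}$
$\frac{11201}{m{\left(-26 \right)}} = \frac{11201}{25 \sqrt{-26}} = \frac{11201}{25 i \sqrt{26}} = 11201 \left(- \frac{i \sqrt{26}}{650}\right) = - \frac{11201 i \sqrt{26}}{650}$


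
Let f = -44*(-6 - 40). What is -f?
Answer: -2024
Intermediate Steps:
f = 2024 (f = -44*(-46) = 2024)
-f = -1*2024 = -2024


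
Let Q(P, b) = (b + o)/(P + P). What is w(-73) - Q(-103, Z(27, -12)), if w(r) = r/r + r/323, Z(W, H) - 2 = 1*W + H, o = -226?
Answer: -16007/66538 ≈ -0.24057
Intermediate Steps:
Z(W, H) = 2 + H + W (Z(W, H) = 2 + (1*W + H) = 2 + (W + H) = 2 + (H + W) = 2 + H + W)
w(r) = 1 + r/323 (w(r) = 1 + r*(1/323) = 1 + r/323)
Q(P, b) = (-226 + b)/(2*P) (Q(P, b) = (b - 226)/(P + P) = (-226 + b)/((2*P)) = (-226 + b)*(1/(2*P)) = (-226 + b)/(2*P))
w(-73) - Q(-103, Z(27, -12)) = (1 + (1/323)*(-73)) - (-226 + (2 - 12 + 27))/(2*(-103)) = (1 - 73/323) - (-1)*(-226 + 17)/(2*103) = 250/323 - (-1)*(-209)/(2*103) = 250/323 - 1*209/206 = 250/323 - 209/206 = -16007/66538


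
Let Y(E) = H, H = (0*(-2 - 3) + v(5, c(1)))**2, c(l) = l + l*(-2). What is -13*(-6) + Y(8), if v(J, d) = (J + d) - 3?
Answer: 79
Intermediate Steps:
c(l) = -l (c(l) = l - 2*l = -l)
v(J, d) = -3 + J + d
H = 1 (H = (0*(-2 - 3) + (-3 + 5 - 1*1))**2 = (0*(-5) + (-3 + 5 - 1))**2 = (0 + 1)**2 = 1**2 = 1)
Y(E) = 1
-13*(-6) + Y(8) = -13*(-6) + 1 = 78 + 1 = 79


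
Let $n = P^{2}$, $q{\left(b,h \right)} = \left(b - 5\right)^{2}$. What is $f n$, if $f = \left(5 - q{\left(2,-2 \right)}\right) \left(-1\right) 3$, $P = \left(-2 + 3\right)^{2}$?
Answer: $12$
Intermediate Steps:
$q{\left(b,h \right)} = \left(-5 + b\right)^{2}$
$P = 1$ ($P = 1^{2} = 1$)
$f = 12$ ($f = \left(5 - \left(-5 + 2\right)^{2}\right) \left(-1\right) 3 = \left(5 - \left(-3\right)^{2}\right) \left(-1\right) 3 = \left(5 - 9\right) \left(-1\right) 3 = \left(-4\right) \left(-1\right) 3 = 4 \cdot 3 = 12$)
$n = 1$ ($n = 1^{2} = 1$)
$f n = 12 \cdot 1 = 12$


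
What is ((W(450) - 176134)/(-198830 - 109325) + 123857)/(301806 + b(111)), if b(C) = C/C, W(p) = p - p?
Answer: 38167329969/93003336085 ≈ 0.41039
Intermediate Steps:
W(p) = 0
b(C) = 1
((W(450) - 176134)/(-198830 - 109325) + 123857)/(301806 + b(111)) = ((0 - 176134)/(-198830 - 109325) + 123857)/(301806 + 1) = (-176134/(-308155) + 123857)/301807 = (-176134*(-1/308155) + 123857)*(1/301807) = (176134/308155 + 123857)*(1/301807) = (38167329969/308155)*(1/301807) = 38167329969/93003336085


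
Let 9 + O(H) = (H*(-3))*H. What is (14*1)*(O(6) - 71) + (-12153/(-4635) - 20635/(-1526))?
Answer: -6167324539/2357670 ≈ -2615.9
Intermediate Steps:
O(H) = -9 - 3*H**2 (O(H) = -9 + (H*(-3))*H = -9 + (-3*H)*H = -9 - 3*H**2)
(14*1)*(O(6) - 71) + (-12153/(-4635) - 20635/(-1526)) = (14*1)*((-9 - 3*6**2) - 71) + (-12153/(-4635) - 20635/(-1526)) = 14*((-9 - 3*36) - 71) + (-12153*(-1/4635) - 20635*(-1/1526)) = 14*((-9 - 108) - 71) + (4051/1545 + 20635/1526) = 14*(-117 - 71) + 38062901/2357670 = 14*(-188) + 38062901/2357670 = -2632 + 38062901/2357670 = -6167324539/2357670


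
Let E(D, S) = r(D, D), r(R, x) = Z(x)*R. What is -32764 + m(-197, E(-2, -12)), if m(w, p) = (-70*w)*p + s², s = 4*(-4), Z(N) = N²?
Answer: -142828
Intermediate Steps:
s = -16
r(R, x) = R*x² (r(R, x) = x²*R = R*x²)
E(D, S) = D³ (E(D, S) = D*D² = D³)
m(w, p) = 256 - 70*p*w (m(w, p) = (-70*w)*p + (-16)² = -70*p*w + 256 = 256 - 70*p*w)
-32764 + m(-197, E(-2, -12)) = -32764 + (256 - 70*(-2)³*(-197)) = -32764 + (256 - 70*(-8)*(-197)) = -32764 + (256 - 110320) = -32764 - 110064 = -142828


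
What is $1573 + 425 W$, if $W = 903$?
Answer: $385348$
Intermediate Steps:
$1573 + 425 W = 1573 + 425 \cdot 903 = 1573 + 383775 = 385348$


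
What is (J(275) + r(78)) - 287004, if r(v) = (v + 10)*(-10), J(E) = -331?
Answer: -288215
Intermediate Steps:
r(v) = -100 - 10*v (r(v) = (10 + v)*(-10) = -100 - 10*v)
(J(275) + r(78)) - 287004 = (-331 + (-100 - 10*78)) - 287004 = (-331 + (-100 - 780)) - 287004 = (-331 - 880) - 287004 = -1211 - 287004 = -288215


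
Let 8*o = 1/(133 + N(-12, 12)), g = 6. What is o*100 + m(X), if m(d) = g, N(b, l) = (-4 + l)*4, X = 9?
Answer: 401/66 ≈ 6.0758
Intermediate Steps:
N(b, l) = -16 + 4*l
m(d) = 6
o = 1/1320 (o = 1/(8*(133 + (-16 + 4*12))) = 1/(8*(133 + (-16 + 48))) = 1/(8*(133 + 32)) = (1/8)/165 = (1/8)*(1/165) = 1/1320 ≈ 0.00075758)
o*100 + m(X) = (1/1320)*100 + 6 = 5/66 + 6 = 401/66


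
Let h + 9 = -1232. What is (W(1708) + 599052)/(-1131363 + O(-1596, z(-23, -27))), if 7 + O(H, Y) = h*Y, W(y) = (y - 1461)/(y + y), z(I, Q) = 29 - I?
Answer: -2046361879/4085201232 ≈ -0.50092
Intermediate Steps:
h = -1241 (h = -9 - 1232 = -1241)
W(y) = (-1461 + y)/(2*y) (W(y) = (-1461 + y)/((2*y)) = (-1461 + y)*(1/(2*y)) = (-1461 + y)/(2*y))
O(H, Y) = -7 - 1241*Y
(W(1708) + 599052)/(-1131363 + O(-1596, z(-23, -27))) = ((½)*(-1461 + 1708)/1708 + 599052)/(-1131363 + (-7 - 1241*(29 - 1*(-23)))) = ((½)*(1/1708)*247 + 599052)/(-1131363 + (-7 - 1241*(29 + 23))) = (247/3416 + 599052)/(-1131363 + (-7 - 1241*52)) = 2046361879/(3416*(-1131363 + (-7 - 64532))) = 2046361879/(3416*(-1131363 - 64539)) = (2046361879/3416)/(-1195902) = (2046361879/3416)*(-1/1195902) = -2046361879/4085201232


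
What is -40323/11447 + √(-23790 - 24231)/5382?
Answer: -40323/11447 + I*√48021/5382 ≈ -3.5226 + 0.040717*I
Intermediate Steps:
-40323/11447 + √(-23790 - 24231)/5382 = -40323*1/11447 + √(-48021)*(1/5382) = -40323/11447 + (I*√48021)*(1/5382) = -40323/11447 + I*√48021/5382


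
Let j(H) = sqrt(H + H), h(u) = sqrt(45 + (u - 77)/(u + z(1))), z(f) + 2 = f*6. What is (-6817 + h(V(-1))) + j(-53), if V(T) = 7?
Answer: -6817 + 5*sqrt(187)/11 + I*sqrt(106) ≈ -6810.8 + 10.296*I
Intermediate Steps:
z(f) = -2 + 6*f (z(f) = -2 + f*6 = -2 + 6*f)
h(u) = sqrt(45 + (-77 + u)/(4 + u)) (h(u) = sqrt(45 + (u - 77)/(u + (-2 + 6*1))) = sqrt(45 + (-77 + u)/(u + (-2 + 6))) = sqrt(45 + (-77 + u)/(u + 4)) = sqrt(45 + (-77 + u)/(4 + u)))
j(H) = sqrt(2)*sqrt(H) (j(H) = sqrt(2*H) = sqrt(2)*sqrt(H))
(-6817 + h(V(-1))) + j(-53) = (-6817 + sqrt((103 + 46*7)/(4 + 7))) + sqrt(2)*sqrt(-53) = (-6817 + sqrt((103 + 322)/11)) + sqrt(2)*(I*sqrt(53)) = (-6817 + sqrt((1/11)*425)) + I*sqrt(106) = (-6817 + sqrt(425/11)) + I*sqrt(106) = (-6817 + 5*sqrt(187)/11) + I*sqrt(106) = -6817 + 5*sqrt(187)/11 + I*sqrt(106)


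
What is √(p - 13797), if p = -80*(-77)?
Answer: I*√7637 ≈ 87.39*I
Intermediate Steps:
p = 6160
√(p - 13797) = √(6160 - 13797) = √(-7637) = I*√7637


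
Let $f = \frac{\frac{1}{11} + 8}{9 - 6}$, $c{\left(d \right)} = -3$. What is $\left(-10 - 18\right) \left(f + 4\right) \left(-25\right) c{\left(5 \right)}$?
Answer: $- \frac{154700}{11} \approx -14064.0$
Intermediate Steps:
$f = \frac{89}{33}$ ($f = \frac{\frac{1}{11} + 8}{3} = \frac{89}{11} \cdot \frac{1}{3} = \frac{89}{33} \approx 2.697$)
$\left(-10 - 18\right) \left(f + 4\right) \left(-25\right) c{\left(5 \right)} = \left(-10 - 18\right) \left(\frac{89}{33} + 4\right) \left(-25\right) \left(-3\right) = \left(-28\right) \frac{221}{33} \left(-25\right) \left(-3\right) = \left(- \frac{6188}{33}\right) \left(-25\right) \left(-3\right) = \frac{154700}{33} \left(-3\right) = - \frac{154700}{11}$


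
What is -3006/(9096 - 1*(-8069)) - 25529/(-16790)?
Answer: 77546909/57640070 ≈ 1.3454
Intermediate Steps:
-3006/(9096 - 1*(-8069)) - 25529/(-16790) = -3006/(9096 + 8069) - 25529*(-1/16790) = -3006/17165 + 25529/16790 = 77546909/57640070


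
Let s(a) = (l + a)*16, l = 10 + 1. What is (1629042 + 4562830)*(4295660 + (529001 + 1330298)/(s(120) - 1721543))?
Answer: 45734143921540819712/1719447 ≈ 2.6598e+13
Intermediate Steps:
l = 11
s(a) = 176 + 16*a (s(a) = (11 + a)*16 = 176 + 16*a)
(1629042 + 4562830)*(4295660 + (529001 + 1330298)/(s(120) - 1721543)) = (1629042 + 4562830)*(4295660 + (529001 + 1330298)/((176 + 16*120) - 1721543)) = 6191872*(4295660 + 1859299/((176 + 1920) - 1721543)) = 6191872*(4295660 + 1859299/(2096 - 1721543)) = 6191872*(4295660 + 1859299/(-1719447)) = 6191872*(4295660 + 1859299*(-1/1719447)) = 6191872*(4295660 - 1859299/1719447) = 6191872*(7386157840721/1719447) = 45734143921540819712/1719447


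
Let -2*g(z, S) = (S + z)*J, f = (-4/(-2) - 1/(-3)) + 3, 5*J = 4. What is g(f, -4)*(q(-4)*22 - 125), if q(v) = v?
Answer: 568/5 ≈ 113.60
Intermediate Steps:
J = ⅘ (J = (⅕)*4 = ⅘ ≈ 0.80000)
f = 16/3 (f = (-4*(-½) - 1*(-⅓)) + 3 = (2 + ⅓) + 3 = 7/3 + 3 = 16/3 ≈ 5.3333)
g(z, S) = -2*S/5 - 2*z/5 (g(z, S) = -(S + z)*4/(2*5) = -(4*S/5 + 4*z/5)/2 = -2*S/5 - 2*z/5)
g(f, -4)*(q(-4)*22 - 125) = (-⅖*(-4) - ⅖*16/3)*(-4*22 - 125) = (8/5 - 32/15)*(-88 - 125) = -8/15*(-213) = 568/5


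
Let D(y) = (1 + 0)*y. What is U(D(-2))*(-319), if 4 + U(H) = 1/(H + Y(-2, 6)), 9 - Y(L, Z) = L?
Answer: 11165/9 ≈ 1240.6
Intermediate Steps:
D(y) = y (D(y) = 1*y = y)
Y(L, Z) = 9 - L
U(H) = -4 + 1/(11 + H) (U(H) = -4 + 1/(H + (9 - 1*(-2))) = -4 + 1/(H + (9 + 2)) = -4 + 1/(H + 11) = -4 + 1/(11 + H))
U(D(-2))*(-319) = ((-43 - 4*(-2))/(11 - 2))*(-319) = ((-43 + 8)/9)*(-319) = ((1/9)*(-35))*(-319) = -35/9*(-319) = 11165/9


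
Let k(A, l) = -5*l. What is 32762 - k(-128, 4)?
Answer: 32782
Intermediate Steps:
32762 - k(-128, 4) = 32762 - (-5)*4 = 32762 - 1*(-20) = 32762 + 20 = 32782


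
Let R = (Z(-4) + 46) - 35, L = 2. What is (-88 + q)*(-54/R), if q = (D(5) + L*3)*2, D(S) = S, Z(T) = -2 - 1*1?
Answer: 891/2 ≈ 445.50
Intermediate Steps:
Z(T) = -3 (Z(T) = -2 - 1 = -3)
R = 8 (R = (-3 + 46) - 35 = 43 - 35 = 8)
q = 22 (q = (5 + 2*3)*2 = (5 + 6)*2 = 11*2 = 22)
(-88 + q)*(-54/R) = (-88 + 22)*(-54/8) = -(-3564)/8 = -66*(-27/4) = 891/2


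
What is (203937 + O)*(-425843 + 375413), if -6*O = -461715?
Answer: -14165257485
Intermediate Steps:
O = 153905/2 (O = -1/6*(-461715) = 153905/2 ≈ 76953.)
(203937 + O)*(-425843 + 375413) = (203937 + 153905/2)*(-425843 + 375413) = (561779/2)*(-50430) = -14165257485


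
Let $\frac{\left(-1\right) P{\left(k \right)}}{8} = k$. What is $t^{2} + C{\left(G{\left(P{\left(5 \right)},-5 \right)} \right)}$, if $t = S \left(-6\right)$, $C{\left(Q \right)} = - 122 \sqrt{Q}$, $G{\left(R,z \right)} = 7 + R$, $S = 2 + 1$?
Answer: $324 - 122 i \sqrt{33} \approx 324.0 - 700.84 i$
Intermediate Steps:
$S = 3$
$P{\left(k \right)} = - 8 k$
$t = -18$ ($t = 3 \left(-6\right) = -18$)
$t^{2} + C{\left(G{\left(P{\left(5 \right)},-5 \right)} \right)} = \left(-18\right)^{2} - 122 \sqrt{7 - 40} = 324 - 122 \sqrt{7 - 40} = 324 - 122 \sqrt{-33} = 324 - 122 i \sqrt{33}$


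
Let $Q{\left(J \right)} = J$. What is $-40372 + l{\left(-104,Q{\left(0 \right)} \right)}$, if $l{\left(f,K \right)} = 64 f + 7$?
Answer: $-47021$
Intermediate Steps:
$l{\left(f,K \right)} = 7 + 64 f$
$-40372 + l{\left(-104,Q{\left(0 \right)} \right)} = -40372 + \left(7 + 64 \left(-104\right)\right) = -40372 + \left(7 - 6656\right) = -40372 - 6649 = -47021$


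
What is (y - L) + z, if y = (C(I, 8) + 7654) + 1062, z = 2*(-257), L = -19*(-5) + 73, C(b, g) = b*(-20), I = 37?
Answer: 7294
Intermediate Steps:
C(b, g) = -20*b
L = 168 (L = 95 + 73 = 168)
z = -514
y = 7976 (y = (-20*37 + 7654) + 1062 = (-740 + 7654) + 1062 = 6914 + 1062 = 7976)
(y - L) + z = (7976 - 1*168) - 514 = (7976 - 168) - 514 = 7808 - 514 = 7294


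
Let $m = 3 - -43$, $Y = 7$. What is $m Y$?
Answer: $322$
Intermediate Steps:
$m = 46$ ($m = 3 + 43 = 46$)
$m Y = 46 \cdot 7 = 322$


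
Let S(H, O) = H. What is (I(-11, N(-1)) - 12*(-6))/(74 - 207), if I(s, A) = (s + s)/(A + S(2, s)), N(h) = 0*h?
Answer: -61/133 ≈ -0.45865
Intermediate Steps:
N(h) = 0
I(s, A) = 2*s/(2 + A) (I(s, A) = (s + s)/(A + 2) = (2*s)/(2 + A) = 2*s/(2 + A))
(I(-11, N(-1)) - 12*(-6))/(74 - 207) = (2*(-11)/(2 + 0) - 12*(-6))/(74 - 207) = (2*(-11)/2 + 72)/(-133) = -(2*(-11)*(½) + 72)/133 = -(-11 + 72)/133 = -1/133*61 = -61/133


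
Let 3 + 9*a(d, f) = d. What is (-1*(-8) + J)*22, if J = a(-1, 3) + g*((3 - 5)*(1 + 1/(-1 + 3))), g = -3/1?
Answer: 3278/9 ≈ 364.22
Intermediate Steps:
g = -3 (g = -3*1 = -3)
a(d, f) = -1/3 + d/9
J = 77/9 (J = (-1/3 + (1/9)*(-1)) - 3*(3 - 5)*(1 + 1/(-1 + 3)) = (-1/3 - 1/9) - (-6)*(1 + 1/2) = -4/9 - (-6)*(1 + 1/2) = -4/9 - (-6)*3/2 = -4/9 - 3*(-3) = -4/9 + 9 = 77/9 ≈ 8.5556)
(-1*(-8) + J)*22 = (-1*(-8) + 77/9)*22 = (8 + 77/9)*22 = (149/9)*22 = 3278/9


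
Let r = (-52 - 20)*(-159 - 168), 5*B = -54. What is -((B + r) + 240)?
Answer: -118866/5 ≈ -23773.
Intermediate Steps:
B = -54/5 (B = (⅕)*(-54) = -54/5 ≈ -10.800)
r = 23544 (r = -72*(-327) = 23544)
-((B + r) + 240) = -((-54/5 + 23544) + 240) = -(117666/5 + 240) = -1*118866/5 = -118866/5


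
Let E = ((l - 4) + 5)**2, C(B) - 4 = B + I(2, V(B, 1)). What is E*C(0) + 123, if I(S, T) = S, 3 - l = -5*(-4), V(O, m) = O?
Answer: 1659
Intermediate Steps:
l = -17 (l = 3 - (-5)*(-4) = 3 - 1*20 = 3 - 20 = -17)
C(B) = 6 + B (C(B) = 4 + (B + 2) = 4 + (2 + B) = 6 + B)
E = 256 (E = ((-17 - 4) + 5)**2 = (-21 + 5)**2 = (-16)**2 = 256)
E*C(0) + 123 = 256*(6 + 0) + 123 = 256*6 + 123 = 1536 + 123 = 1659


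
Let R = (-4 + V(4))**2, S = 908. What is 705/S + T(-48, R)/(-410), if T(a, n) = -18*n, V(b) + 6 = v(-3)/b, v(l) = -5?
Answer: 943035/148912 ≈ 6.3328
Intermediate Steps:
V(b) = -6 - 5/b
R = 2025/16 (R = (-4 + (-6 - 5/4))**2 = (-4 - 29/4)**2 = (-45/4)**2 = 2025/16 ≈ 126.56)
705/S + T(-48, R)/(-410) = 705/908 - 18*2025/16/(-410) = 705*(1/908) - 18225/8*(-1/410) = 705/908 + 3645/656 = 943035/148912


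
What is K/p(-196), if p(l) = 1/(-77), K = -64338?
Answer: 4954026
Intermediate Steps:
p(l) = -1/77
K/p(-196) = -64338/(-1/77) = -64338*(-77) = 4954026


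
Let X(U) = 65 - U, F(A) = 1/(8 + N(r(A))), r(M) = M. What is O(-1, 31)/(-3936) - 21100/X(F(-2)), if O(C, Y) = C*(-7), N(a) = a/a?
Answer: -93431311/287328 ≈ -325.17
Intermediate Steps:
N(a) = 1
O(C, Y) = -7*C
F(A) = ⅑ (F(A) = 1/(8 + 1) = 1/9 = ⅑)
O(-1, 31)/(-3936) - 21100/X(F(-2)) = -7*(-1)/(-3936) - 21100/(65 - 1*⅑) = 7*(-1/3936) - 21100/(65 - ⅑) = -7/3936 - 21100/584/9 = -7/3936 - 21100*9/584 = -7/3936 - 47475/146 = -93431311/287328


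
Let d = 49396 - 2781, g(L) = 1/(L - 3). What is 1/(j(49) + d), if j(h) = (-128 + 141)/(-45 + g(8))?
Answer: 224/10441695 ≈ 2.1452e-5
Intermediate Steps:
g(L) = 1/(-3 + L)
j(h) = -65/224 (j(h) = (-128 + 141)/(-45 + 1/(-3 + 8)) = 13/(-45 + 1/5) = 13/(-45 + ⅕) = 13/(-224/5) = 13*(-5/224) = -65/224)
d = 46615
1/(j(49) + d) = 1/(-65/224 + 46615) = 1/(10441695/224) = 224/10441695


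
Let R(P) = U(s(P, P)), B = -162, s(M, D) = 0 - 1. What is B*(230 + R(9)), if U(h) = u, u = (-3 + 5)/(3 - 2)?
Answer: -37584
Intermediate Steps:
s(M, D) = -1
u = 2 (u = 2/1 = 2*1 = 2)
U(h) = 2
R(P) = 2
B*(230 + R(9)) = -162*(230 + 2) = -162*232 = -37584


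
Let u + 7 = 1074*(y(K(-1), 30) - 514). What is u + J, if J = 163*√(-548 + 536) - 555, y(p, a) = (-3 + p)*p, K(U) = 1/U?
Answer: -548302 + 326*I*√3 ≈ -5.483e+5 + 564.65*I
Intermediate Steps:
y(p, a) = p*(-3 + p)
u = -547747 (u = -7 + 1074*((-3 + 1/(-1))/(-1) - 514) = -7 + 1074*(-(-3 - 1) - 514) = -7 + 1074*(-1*(-4) - 514) = -7 + 1074*(4 - 514) = -7 + 1074*(-510) = -7 - 547740 = -547747)
J = -555 + 326*I*√3 (J = 163*√(-12) - 555 = 163*(2*I*√3) - 555 = 326*I*√3 - 555 = -555 + 326*I*√3 ≈ -555.0 + 564.65*I)
u + J = -547747 + (-555 + 326*I*√3) = -548302 + 326*I*√3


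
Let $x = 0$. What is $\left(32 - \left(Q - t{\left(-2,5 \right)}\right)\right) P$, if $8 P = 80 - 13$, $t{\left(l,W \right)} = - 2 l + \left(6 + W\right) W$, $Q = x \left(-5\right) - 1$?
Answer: $\frac{1541}{2} \approx 770.5$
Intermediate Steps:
$Q = -1$ ($Q = 0 \left(-5\right) - 1 = 0 - 1 = -1$)
$t{\left(l,W \right)} = - 2 l + W \left(6 + W\right)$
$P = \frac{67}{8}$ ($P = \frac{80 - 13}{8} = \frac{1}{8} \cdot 67 = \frac{67}{8} \approx 8.375$)
$\left(32 - \left(Q - t{\left(-2,5 \right)}\right)\right) P = \left(32 + \left(\left(5^{2} - -4 + 6 \cdot 5\right) - -1\right)\right) \frac{67}{8} = \left(32 + \left(\left(25 + 4 + 30\right) + 1\right)\right) \frac{67}{8} = \left(32 + \left(59 + 1\right)\right) \frac{67}{8} = \left(32 + 60\right) \frac{67}{8} = 92 \cdot \frac{67}{8} = \frac{1541}{2}$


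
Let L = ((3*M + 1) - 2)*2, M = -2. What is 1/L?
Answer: -1/14 ≈ -0.071429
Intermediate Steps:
L = -14 (L = ((3*(-2) + 1) - 2)*2 = ((-6 + 1) - 2)*2 = (-5 - 2)*2 = -7*2 = -14)
1/L = 1/(-14) = -1/14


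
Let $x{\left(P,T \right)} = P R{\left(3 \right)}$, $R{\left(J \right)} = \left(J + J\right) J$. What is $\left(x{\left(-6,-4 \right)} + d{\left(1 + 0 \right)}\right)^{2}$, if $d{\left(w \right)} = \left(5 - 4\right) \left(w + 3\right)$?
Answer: $10816$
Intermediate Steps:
$R{\left(J \right)} = 2 J^{2}$ ($R{\left(J \right)} = 2 J J = 2 J^{2}$)
$x{\left(P,T \right)} = 18 P$ ($x{\left(P,T \right)} = P 2 \cdot 3^{2} = P 2 \cdot 9 = P 18 = 18 P$)
$d{\left(w \right)} = 3 + w$ ($d{\left(w \right)} = 1 \left(3 + w\right) = 3 + w$)
$\left(x{\left(-6,-4 \right)} + d{\left(1 + 0 \right)}\right)^{2} = \left(18 \left(-6\right) + \left(3 + \left(1 + 0\right)\right)\right)^{2} = \left(-108 + \left(3 + 1\right)\right)^{2} = \left(-108 + 4\right)^{2} = \left(-104\right)^{2} = 10816$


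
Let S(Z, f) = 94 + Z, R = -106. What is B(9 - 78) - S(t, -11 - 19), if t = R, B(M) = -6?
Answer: 6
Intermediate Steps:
t = -106
B(9 - 78) - S(t, -11 - 19) = -6 - (94 - 106) = -6 - 1*(-12) = -6 + 12 = 6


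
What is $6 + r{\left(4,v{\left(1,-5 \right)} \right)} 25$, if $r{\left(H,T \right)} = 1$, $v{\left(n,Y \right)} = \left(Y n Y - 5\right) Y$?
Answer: $31$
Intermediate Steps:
$v{\left(n,Y \right)} = Y \left(-5 + n Y^{2}\right)$ ($v{\left(n,Y \right)} = \left(n Y^{2} - 5\right) Y = \left(-5 + n Y^{2}\right) Y = Y \left(-5 + n Y^{2}\right)$)
$6 + r{\left(4,v{\left(1,-5 \right)} \right)} 25 = 6 + 1 \cdot 25 = 6 + 25 = 31$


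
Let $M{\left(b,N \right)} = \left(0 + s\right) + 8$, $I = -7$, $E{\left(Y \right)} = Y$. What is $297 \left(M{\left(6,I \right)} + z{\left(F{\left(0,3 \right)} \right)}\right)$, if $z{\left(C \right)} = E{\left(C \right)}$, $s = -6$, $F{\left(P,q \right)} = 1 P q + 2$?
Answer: $1188$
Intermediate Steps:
$F{\left(P,q \right)} = 2 + P q$ ($F{\left(P,q \right)} = P q + 2 = 2 + P q$)
$z{\left(C \right)} = C$
$M{\left(b,N \right)} = 2$ ($M{\left(b,N \right)} = \left(0 - 6\right) + 8 = -6 + 8 = 2$)
$297 \left(M{\left(6,I \right)} + z{\left(F{\left(0,3 \right)} \right)}\right) = 297 \left(2 + \left(2 + 0 \cdot 3\right)\right) = 297 \left(2 + \left(2 + 0\right)\right) = 297 \left(2 + 2\right) = 297 \cdot 4 = 1188$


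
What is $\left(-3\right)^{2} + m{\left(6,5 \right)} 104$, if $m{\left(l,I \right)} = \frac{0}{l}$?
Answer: $9$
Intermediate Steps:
$m{\left(l,I \right)} = 0$
$\left(-3\right)^{2} + m{\left(6,5 \right)} 104 = \left(-3\right)^{2} + 0 \cdot 104 = 9 + 0 = 9$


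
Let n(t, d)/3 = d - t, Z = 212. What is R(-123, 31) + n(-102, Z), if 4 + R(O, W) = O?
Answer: 815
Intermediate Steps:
R(O, W) = -4 + O
n(t, d) = -3*t + 3*d (n(t, d) = 3*(d - t) = -3*t + 3*d)
R(-123, 31) + n(-102, Z) = (-4 - 123) + (-3*(-102) + 3*212) = -127 + (306 + 636) = -127 + 942 = 815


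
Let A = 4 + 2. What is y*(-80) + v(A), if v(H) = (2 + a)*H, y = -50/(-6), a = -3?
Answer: -2018/3 ≈ -672.67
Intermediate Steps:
A = 6
y = 25/3 (y = -50*(-1)/6 = -10*(-5/6) = 25/3 ≈ 8.3333)
v(H) = -H (v(H) = (2 - 3)*H = -H)
y*(-80) + v(A) = (25/3)*(-80) - 1*6 = -2000/3 - 6 = -2018/3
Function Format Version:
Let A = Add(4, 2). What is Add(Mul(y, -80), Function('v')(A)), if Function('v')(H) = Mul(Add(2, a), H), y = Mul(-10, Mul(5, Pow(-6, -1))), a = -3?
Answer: Rational(-2018, 3) ≈ -672.67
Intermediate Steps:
A = 6
y = Rational(25, 3) (y = Mul(-10, Mul(5, Rational(-1, 6))) = Mul(-10, Rational(-5, 6)) = Rational(25, 3) ≈ 8.3333)
Function('v')(H) = Mul(-1, H) (Function('v')(H) = Mul(Add(2, -3), H) = Mul(-1, H))
Add(Mul(y, -80), Function('v')(A)) = Add(Mul(Rational(25, 3), -80), Mul(-1, 6)) = Add(Rational(-2000, 3), -6) = Rational(-2018, 3)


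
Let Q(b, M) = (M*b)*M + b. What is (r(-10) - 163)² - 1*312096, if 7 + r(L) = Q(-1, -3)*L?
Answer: -307196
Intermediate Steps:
Q(b, M) = b + b*M² (Q(b, M) = b*M² + b = b + b*M²)
r(L) = -7 - 10*L (r(L) = -7 + (-(1 + (-3)²))*L = -7 + (-(1 + 9))*L = -7 + (-1*10)*L = -7 - 10*L)
(r(-10) - 163)² - 1*312096 = ((-7 - 10*(-10)) - 163)² - 1*312096 = ((-7 + 100) - 163)² - 312096 = (93 - 163)² - 312096 = (-70)² - 312096 = 4900 - 312096 = -307196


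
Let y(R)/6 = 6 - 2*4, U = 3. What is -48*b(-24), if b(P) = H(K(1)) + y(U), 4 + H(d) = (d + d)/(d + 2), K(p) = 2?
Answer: 720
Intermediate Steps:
y(R) = -12 (y(R) = 6*(6 - 2*4) = 6*(6 - 8) = 6*(-2) = -12)
H(d) = -4 + 2*d/(2 + d) (H(d) = -4 + (d + d)/(d + 2) = -4 + (2*d)/(2 + d) = -4 + 2*d/(2 + d))
b(P) = -15 (b(P) = 2*(-4 - 1*2)/(2 + 2) - 12 = 2*(-4 - 2)/4 - 12 = 2*(¼)*(-6) - 12 = -3 - 12 = -15)
-48*b(-24) = -48*(-15) = 720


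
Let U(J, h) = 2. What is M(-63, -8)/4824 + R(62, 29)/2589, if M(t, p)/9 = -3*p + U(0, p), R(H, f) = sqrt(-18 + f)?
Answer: 13/268 + sqrt(11)/2589 ≈ 0.049789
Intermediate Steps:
M(t, p) = 18 - 27*p (M(t, p) = 9*(-3*p + 2) = 9*(2 - 3*p) = 18 - 27*p)
M(-63, -8)/4824 + R(62, 29)/2589 = (18 - 27*(-8))/4824 + sqrt(-18 + 29)/2589 = (18 + 216)*(1/4824) + sqrt(11)*(1/2589) = 234*(1/4824) + sqrt(11)/2589 = 13/268 + sqrt(11)/2589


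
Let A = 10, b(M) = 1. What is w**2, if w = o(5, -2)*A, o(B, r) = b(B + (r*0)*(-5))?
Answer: 100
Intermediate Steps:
o(B, r) = 1
w = 10 (w = 1*10 = 10)
w**2 = 10**2 = 100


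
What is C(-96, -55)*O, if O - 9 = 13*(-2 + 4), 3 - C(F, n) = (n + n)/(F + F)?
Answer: 8155/96 ≈ 84.948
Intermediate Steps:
C(F, n) = 3 - n/F (C(F, n) = 3 - (n + n)/(F + F) = 3 - 2*n/(2*F) = 3 - 2*n*1/(2*F) = 3 - n/F)
O = 35 (O = 9 + 13*(-2 + 4) = 9 + 13*2 = 9 + 26 = 35)
C(-96, -55)*O = (3 - 1*(-55)/(-96))*35 = (3 - 1*(-55)*(-1/96))*35 = (3 - 55/96)*35 = (233/96)*35 = 8155/96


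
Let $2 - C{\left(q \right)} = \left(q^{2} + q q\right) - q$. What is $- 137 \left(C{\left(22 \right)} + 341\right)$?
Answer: $82611$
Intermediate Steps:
$C{\left(q \right)} = 2 + q - 2 q^{2}$ ($C{\left(q \right)} = 2 - \left(\left(q^{2} + q q\right) - q\right) = 2 - \left(\left(q^{2} + q^{2}\right) - q\right) = 2 - \left(2 q^{2} - q\right) = 2 - \left(- q + 2 q^{2}\right) = 2 + q - 2 q^{2}$)
$- 137 \left(C{\left(22 \right)} + 341\right) = - 137 \left(\left(2 + 22 - 2 \cdot 22^{2}\right) + 341\right) = - 137 \left(\left(2 + 22 - 968\right) + 341\right) = - 137 \left(-944 + 341\right) = \left(-137\right) \left(-603\right) = 82611$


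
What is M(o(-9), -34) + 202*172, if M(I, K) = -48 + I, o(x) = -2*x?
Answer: 34714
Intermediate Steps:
M(o(-9), -34) + 202*172 = (-48 - 2*(-9)) + 202*172 = (-48 + 18) + 34744 = -30 + 34744 = 34714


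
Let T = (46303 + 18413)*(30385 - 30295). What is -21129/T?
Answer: -7043/1941480 ≈ -0.0036276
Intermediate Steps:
T = 5824440 (T = 64716*90 = 5824440)
-21129/T = -21129/5824440 = -21129*1/5824440 = -7043/1941480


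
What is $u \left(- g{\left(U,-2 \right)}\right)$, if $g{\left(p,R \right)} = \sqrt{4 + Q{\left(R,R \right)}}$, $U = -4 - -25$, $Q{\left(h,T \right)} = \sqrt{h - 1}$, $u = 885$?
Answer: $- 885 \sqrt{4 + i \sqrt{3}} \approx -1809.3 - 374.9 i$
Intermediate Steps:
$Q{\left(h,T \right)} = \sqrt{-1 + h}$
$U = 21$ ($U = -4 + 25 = 21$)
$g{\left(p,R \right)} = \sqrt{4 + \sqrt{-1 + R}}$
$u \left(- g{\left(U,-2 \right)}\right) = 885 \left(- \sqrt{4 + \sqrt{-1 - 2}}\right) = 885 \left(- \sqrt{4 + \sqrt{-3}}\right) = 885 \left(- \sqrt{4 + i \sqrt{3}}\right) = - 885 \sqrt{4 + i \sqrt{3}}$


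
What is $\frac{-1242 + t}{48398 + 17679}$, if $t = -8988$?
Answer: $- \frac{930}{6007} \approx -0.15482$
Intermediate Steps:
$\frac{-1242 + t}{48398 + 17679} = \frac{-1242 - 8988}{48398 + 17679} = - \frac{10230}{66077} = \left(-10230\right) \frac{1}{66077} = - \frac{930}{6007}$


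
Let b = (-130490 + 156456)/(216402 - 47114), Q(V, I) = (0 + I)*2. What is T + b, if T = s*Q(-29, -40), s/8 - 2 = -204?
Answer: 10942789303/84644 ≈ 1.2928e+5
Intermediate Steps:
s = -1616 (s = 16 + 8*(-204) = 16 - 1632 = -1616)
Q(V, I) = 2*I (Q(V, I) = I*2 = 2*I)
b = 12983/84644 (b = 25966/169288 = 25966*(1/169288) = 12983/84644 ≈ 0.15338)
T = 129280 (T = -3232*(-40) = -1616*(-80) = 129280)
T + b = 129280 + 12983/84644 = 10942789303/84644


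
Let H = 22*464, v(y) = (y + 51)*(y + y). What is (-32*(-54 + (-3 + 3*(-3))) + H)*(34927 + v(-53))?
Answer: 432912480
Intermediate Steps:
v(y) = 2*y*(51 + y) (v(y) = (51 + y)*(2*y) = 2*y*(51 + y))
H = 10208
(-32*(-54 + (-3 + 3*(-3))) + H)*(34927 + v(-53)) = (-32*(-54 + (-3 + 3*(-3))) + 10208)*(34927 + 2*(-53)*(51 - 53)) = (-32*(-54 + (-3 - 9)) + 10208)*(34927 + 2*(-53)*(-2)) = (-32*(-54 - 12) + 10208)*(34927 + 212) = (-32*(-66) + 10208)*35139 = (2112 + 10208)*35139 = 12320*35139 = 432912480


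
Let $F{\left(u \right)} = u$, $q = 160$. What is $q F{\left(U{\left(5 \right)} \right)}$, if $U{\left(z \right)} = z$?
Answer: $800$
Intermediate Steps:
$q F{\left(U{\left(5 \right)} \right)} = 160 \cdot 5 = 800$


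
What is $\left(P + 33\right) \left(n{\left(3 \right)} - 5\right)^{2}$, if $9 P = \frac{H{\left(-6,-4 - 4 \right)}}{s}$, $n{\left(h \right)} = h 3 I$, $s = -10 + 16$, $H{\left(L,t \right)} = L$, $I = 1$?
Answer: $\frac{4736}{9} \approx 526.22$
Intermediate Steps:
$s = 6$
$n{\left(h \right)} = 3 h$ ($n{\left(h \right)} = h 3 \cdot 1 = 3 h 1 = 3 h$)
$P = - \frac{1}{9}$ ($P = \frac{\left(-6\right) \frac{1}{6}}{9} = \frac{1}{9} \left(-1\right) = - \frac{1}{9} \approx -0.11111$)
$\left(P + 33\right) \left(n{\left(3 \right)} - 5\right)^{2} = \left(- \frac{1}{9} + 33\right) \left(3 \cdot 3 - 5\right)^{2} = \frac{296 \left(9 - 5\right)^{2}}{9} = \frac{296 \cdot 4^{2}}{9} = \frac{296}{9} \cdot 16 = \frac{4736}{9}$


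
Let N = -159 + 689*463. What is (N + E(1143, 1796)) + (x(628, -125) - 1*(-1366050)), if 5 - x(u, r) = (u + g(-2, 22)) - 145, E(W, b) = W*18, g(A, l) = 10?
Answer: 1704984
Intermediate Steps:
E(W, b) = 18*W
x(u, r) = 140 - u (x(u, r) = 5 - ((u + 10) - 145) = 5 - ((10 + u) - 145) = 5 - (-135 + u) = 5 + (135 - u) = 140 - u)
N = 318848 (N = -159 + 319007 = 318848)
(N + E(1143, 1796)) + (x(628, -125) - 1*(-1366050)) = (318848 + 18*1143) + ((140 - 1*628) - 1*(-1366050)) = (318848 + 20574) + ((140 - 628) + 1366050) = 339422 + (-488 + 1366050) = 339422 + 1365562 = 1704984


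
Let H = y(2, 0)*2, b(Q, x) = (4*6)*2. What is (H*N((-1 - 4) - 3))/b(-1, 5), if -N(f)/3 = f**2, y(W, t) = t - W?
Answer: 16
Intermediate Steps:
b(Q, x) = 48 (b(Q, x) = 24*2 = 48)
N(f) = -3*f**2
H = -4 (H = (0 - 1*2)*2 = (0 - 2)*2 = -2*2 = -4)
(H*N((-1 - 4) - 3))/b(-1, 5) = -(-12)*((-1 - 4) - 3)**2/48 = -(-12)*(-5 - 3)**2*(1/48) = -(-12)*(-8)**2*(1/48) = -(-12)*64*(1/48) = -4*(-192)*(1/48) = 768*(1/48) = 16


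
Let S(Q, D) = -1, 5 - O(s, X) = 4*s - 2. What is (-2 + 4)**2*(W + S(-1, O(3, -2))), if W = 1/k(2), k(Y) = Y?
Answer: -2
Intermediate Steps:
O(s, X) = 7 - 4*s (O(s, X) = 5 - (4*s - 2) = 5 - (-2 + 4*s) = 5 + (2 - 4*s) = 7 - 4*s)
W = 1/2 ≈ 0.50000
(-2 + 4)**2*(W + S(-1, O(3, -2))) = (-2 + 4)**2*(1/2 - 1) = 2**2*(-1/2) = 4*(-1/2) = -2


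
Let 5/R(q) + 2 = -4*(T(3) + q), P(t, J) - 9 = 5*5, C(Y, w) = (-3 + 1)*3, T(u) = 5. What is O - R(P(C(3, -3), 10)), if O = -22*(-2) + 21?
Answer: 10275/158 ≈ 65.032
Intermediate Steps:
C(Y, w) = -6 (C(Y, w) = -2*3 = -6)
P(t, J) = 34 (P(t, J) = 9 + 5*5 = 9 + 25 = 34)
R(q) = 5/(-22 - 4*q) (R(q) = 5/(-2 - 4*(5 + q)) = 5/(-2 + (-20 - 4*q)) = 5/(-22 - 4*q))
O = 65 (O = 44 + 21 = 65)
O - R(P(C(3, -3), 10)) = 65 - (-5)/(22 + 4*34) = 65 - (-5)/(22 + 136) = 65 - (-5)/158 = 65 - 1*(-5/158) = 65 + 5/158 = 10275/158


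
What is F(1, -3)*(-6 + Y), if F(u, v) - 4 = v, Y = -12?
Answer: -18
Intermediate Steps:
F(u, v) = 4 + v
F(1, -3)*(-6 + Y) = (4 - 3)*(-6 - 12) = 1*(-18) = -18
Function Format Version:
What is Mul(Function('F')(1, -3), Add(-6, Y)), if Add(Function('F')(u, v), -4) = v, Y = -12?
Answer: -18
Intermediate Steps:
Function('F')(u, v) = Add(4, v)
Mul(Function('F')(1, -3), Add(-6, Y)) = Mul(Add(4, -3), Add(-6, -12)) = Mul(1, -18) = -18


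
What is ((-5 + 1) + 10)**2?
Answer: 36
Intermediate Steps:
((-5 + 1) + 10)**2 = (-4 + 10)**2 = 6**2 = 36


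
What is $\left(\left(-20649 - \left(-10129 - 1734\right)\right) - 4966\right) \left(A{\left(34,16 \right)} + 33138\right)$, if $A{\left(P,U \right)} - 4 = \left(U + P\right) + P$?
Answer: $-456923952$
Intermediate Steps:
$A{\left(P,U \right)} = 4 + U + 2 P$ ($A{\left(P,U \right)} = 4 + \left(\left(U + P\right) + P\right) = 4 + \left(\left(P + U\right) + P\right) = 4 + \left(U + 2 P\right) = 4 + U + 2 P$)
$\left(\left(-20649 - \left(-10129 - 1734\right)\right) - 4966\right) \left(A{\left(34,16 \right)} + 33138\right) = \left(\left(-20649 - \left(-10129 - 1734\right)\right) - 4966\right) \left(\left(4 + 16 + 2 \cdot 34\right) + 33138\right) = \left(\left(-20649 - \left(-10129 - 1734\right)\right) - 4966\right) \left(\left(4 + 16 + 68\right) + 33138\right) = \left(\left(-20649 - -11863\right) - 4966\right) \left(88 + 33138\right) = \left(\left(-20649 + 11863\right) - 4966\right) 33226 = \left(-8786 - 4966\right) 33226 = \left(-13752\right) 33226 = -456923952$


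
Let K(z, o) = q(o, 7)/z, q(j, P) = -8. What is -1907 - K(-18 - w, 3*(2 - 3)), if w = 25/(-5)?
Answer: -24799/13 ≈ -1907.6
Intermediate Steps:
w = -5 (w = 25*(-1/5) = -5)
K(z, o) = -8/z
-1907 - K(-18 - w, 3*(2 - 3)) = -1907 - (-8)/(-18 - 1*(-5)) = -1907 - (-8)/(-18 + 5) = -1907 - (-8)/(-13) = -1907 - (-8)*(-1)/13 = -1907 - 1*8/13 = -1907 - 8/13 = -24799/13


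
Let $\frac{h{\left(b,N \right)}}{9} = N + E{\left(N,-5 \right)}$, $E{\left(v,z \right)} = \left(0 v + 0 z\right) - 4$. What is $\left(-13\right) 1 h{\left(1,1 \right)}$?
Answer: $351$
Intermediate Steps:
$E{\left(v,z \right)} = -4$ ($E{\left(v,z \right)} = \left(0 + 0\right) - 4 = 0 - 4 = -4$)
$h{\left(b,N \right)} = -36 + 9 N$ ($h{\left(b,N \right)} = 9 \left(N - 4\right) = 9 \left(-4 + N\right) = -36 + 9 N$)
$\left(-13\right) 1 h{\left(1,1 \right)} = \left(-13\right) 1 \left(-36 + 9 \cdot 1\right) = - 13 \left(-36 + 9\right) = \left(-13\right) \left(-27\right) = 351$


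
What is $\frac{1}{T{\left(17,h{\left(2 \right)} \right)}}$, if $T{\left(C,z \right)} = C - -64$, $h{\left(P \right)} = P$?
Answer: $\frac{1}{81} \approx 0.012346$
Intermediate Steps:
$T{\left(C,z \right)} = 64 + C$ ($T{\left(C,z \right)} = C + 64 = 64 + C$)
$\frac{1}{T{\left(17,h{\left(2 \right)} \right)}} = \frac{1}{64 + 17} = \frac{1}{81}$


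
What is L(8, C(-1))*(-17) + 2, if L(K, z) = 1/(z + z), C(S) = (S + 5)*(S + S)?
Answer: 49/16 ≈ 3.0625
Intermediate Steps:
C(S) = 2*S*(5 + S) (C(S) = (5 + S)*(2*S) = 2*S*(5 + S))
L(K, z) = 1/(2*z)
L(8, C(-1))*(-17) + 2 = (1/(2*((2*(-1)*(5 - 1)))))*(-17) + 2 = (1/(2*((2*(-1)*4))))*(-17) + 2 = ((½)/(-8))*(-17) + 2 = ((½)*(-⅛))*(-17) + 2 = -1/16*(-17) + 2 = 17/16 + 2 = 49/16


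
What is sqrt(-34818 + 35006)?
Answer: 2*sqrt(47) ≈ 13.711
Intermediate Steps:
sqrt(-34818 + 35006) = sqrt(188) = 2*sqrt(47)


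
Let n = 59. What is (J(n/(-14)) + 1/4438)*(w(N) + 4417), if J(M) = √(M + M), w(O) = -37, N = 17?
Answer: 2190/2219 + 4380*I*√413/7 ≈ 0.98693 + 12716.0*I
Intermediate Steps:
J(M) = √2*√M (J(M) = √(2*M) = √2*√M)
(J(n/(-14)) + 1/4438)*(w(N) + 4417) = (√2*√(59/(-14)) + 1/4438)*(-37 + 4417) = (√2*√(59*(-1/14)) + 1/4438)*4380 = (√2*√(-59/14) + 1/4438)*4380 = (√2*(I*√826/14) + 1/4438)*4380 = (I*√413/7 + 1/4438)*4380 = (1/4438 + I*√413/7)*4380 = 2190/2219 + 4380*I*√413/7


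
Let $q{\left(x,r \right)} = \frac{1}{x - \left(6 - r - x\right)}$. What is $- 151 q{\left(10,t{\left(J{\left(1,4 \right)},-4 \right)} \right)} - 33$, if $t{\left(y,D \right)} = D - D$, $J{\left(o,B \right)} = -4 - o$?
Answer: $- \frac{613}{14} \approx -43.786$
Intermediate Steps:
$t{\left(y,D \right)} = 0$
$q{\left(x,r \right)} = \frac{1}{-6 + r + 2 x}$ ($q{\left(x,r \right)} = \frac{1}{x - \left(6 - r - x\right)} = \frac{1}{x + \left(-6 + r + x\right)} = \frac{1}{-6 + r + 2 x}$)
$- 151 q{\left(10,t{\left(J{\left(1,4 \right)},-4 \right)} \right)} - 33 = - \frac{151}{-6 + 0 + 2 \cdot 10} - 33 = - \frac{151}{-6 + 0 + 20} - 33 = - \frac{151}{14} - 33 = - \frac{613}{14}$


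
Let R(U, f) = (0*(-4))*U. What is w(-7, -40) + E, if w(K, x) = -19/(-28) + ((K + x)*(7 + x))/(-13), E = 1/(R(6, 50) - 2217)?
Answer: -95732641/806988 ≈ -118.63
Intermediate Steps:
R(U, f) = 0 (R(U, f) = 0*U = 0)
E = -1/2217 (E = 1/(0 - 2217) = 1/(-2217) = -1/2217 ≈ -0.00045106)
w(K, x) = 19/28 - (7 + x)*(K + x)/13 (w(K, x) = -19*(-1/28) + ((7 + x)*(K + x))*(-1/13) = 19/28 - (7 + x)*(K + x)/13)
w(-7, -40) + E = (19/28 - 7/13*(-7) - 7/13*(-40) - 1/13*(-40)² - 1/13*(-7)*(-40)) - 1/2217 = (19/28 + 49/13 + 280/13 - 1/13*1600 - 280/13) - 1/2217 = (19/28 + 49/13 + 280/13 - 1600/13 - 280/13) - 1/2217 = -43181/364 - 1/2217 = -95732641/806988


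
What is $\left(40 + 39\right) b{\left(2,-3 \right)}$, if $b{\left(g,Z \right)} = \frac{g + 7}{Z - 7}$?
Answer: $- \frac{711}{10} \approx -71.1$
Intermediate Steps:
$b{\left(g,Z \right)} = \frac{7 + g}{-7 + Z}$
$\left(40 + 39\right) b{\left(2,-3 \right)} = \left(40 + 39\right) \frac{7 + 2}{-7 - 3} = 79 \frac{1}{-10} \cdot 9 = 79 \left(\left(- \frac{1}{10}\right) 9\right) = 79 \left(- \frac{9}{10}\right) = - \frac{711}{10}$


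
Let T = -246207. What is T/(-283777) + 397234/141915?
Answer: 11358949171/3097862535 ≈ 3.6667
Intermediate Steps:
T/(-283777) + 397234/141915 = -246207/(-283777) + 397234/141915 = -246207*(-1/283777) + 397234*(1/141915) = 18939/21829 + 397234/141915 = 11358949171/3097862535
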